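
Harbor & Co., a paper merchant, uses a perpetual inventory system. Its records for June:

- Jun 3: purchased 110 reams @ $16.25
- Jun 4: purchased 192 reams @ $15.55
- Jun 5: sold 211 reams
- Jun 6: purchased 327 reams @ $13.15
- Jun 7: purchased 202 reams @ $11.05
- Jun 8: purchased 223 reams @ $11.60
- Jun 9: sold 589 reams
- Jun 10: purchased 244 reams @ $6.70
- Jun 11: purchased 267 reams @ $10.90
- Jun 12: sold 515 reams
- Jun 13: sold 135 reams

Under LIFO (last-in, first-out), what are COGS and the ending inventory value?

Jun 5, 211 sold [LIFO — newest first]: 192 @ $15.55 + 19 @ $16.25 = $3,294.35
Jun 9, 589 sold [LIFO — newest first]: 223 @ $11.60 + 202 @ $11.05 + 164 @ $13.15 = $6,975.50
Jun 12, 515 sold [LIFO — newest first]: 267 @ $10.90 + 244 @ $6.70 + 4 @ $13.15 = $4,597.70
Jun 13, 135 sold [LIFO — newest first]: 135 @ $13.15 = $1,775.25
Total COGS = $3,294.35 + $6,975.50 + $4,597.70 + $1,775.25 = $16,642.80
Ending inventory: 91 @ $16.25 + 24 @ $13.15 = $1,794.35

COGS = $16,642.80; ending inventory = $1,794.35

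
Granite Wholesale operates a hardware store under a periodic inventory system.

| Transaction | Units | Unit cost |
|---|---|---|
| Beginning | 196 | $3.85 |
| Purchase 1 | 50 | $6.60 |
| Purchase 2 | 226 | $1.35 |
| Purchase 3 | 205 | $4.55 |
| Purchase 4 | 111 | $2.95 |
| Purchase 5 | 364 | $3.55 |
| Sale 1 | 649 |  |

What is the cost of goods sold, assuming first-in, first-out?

Sale 1 (649) [FIFO — oldest first]: 196 @ $3.85 + 50 @ $6.60 + 226 @ $1.35 + 177 @ $4.55 = $2,195.05
Ending inventory: 28 @ $4.55 + 111 @ $2.95 + 364 @ $3.55 = $1,747.05
Check: goods available $3,942.10 = COGS $2,195.05 + ending $1,747.05

COGS = $2,195.05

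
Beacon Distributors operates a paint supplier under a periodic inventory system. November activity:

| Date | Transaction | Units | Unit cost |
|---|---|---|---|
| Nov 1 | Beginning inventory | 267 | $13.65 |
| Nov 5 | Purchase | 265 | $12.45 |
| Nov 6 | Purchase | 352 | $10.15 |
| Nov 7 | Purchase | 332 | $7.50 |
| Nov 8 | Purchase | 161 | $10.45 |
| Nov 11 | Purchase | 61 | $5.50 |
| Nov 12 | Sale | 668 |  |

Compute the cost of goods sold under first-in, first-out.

COGS = $8,324.20

Nov 12, 668 sold [FIFO — oldest first]: 267 @ $13.65 + 265 @ $12.45 + 136 @ $10.15 = $8,324.20
Ending inventory: 216 @ $10.15 + 332 @ $7.50 + 161 @ $10.45 + 61 @ $5.50 = $6,700.35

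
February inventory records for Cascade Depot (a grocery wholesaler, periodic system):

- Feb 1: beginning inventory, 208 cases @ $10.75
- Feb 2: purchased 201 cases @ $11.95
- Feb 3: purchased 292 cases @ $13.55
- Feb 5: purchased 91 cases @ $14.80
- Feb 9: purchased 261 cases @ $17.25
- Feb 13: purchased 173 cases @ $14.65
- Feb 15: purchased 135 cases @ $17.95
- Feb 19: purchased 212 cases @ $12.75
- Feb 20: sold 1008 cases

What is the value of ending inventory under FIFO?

Ending inventory = $8,436.95

Feb 20, 1008 sold [FIFO — oldest first]: 208 @ $10.75 + 201 @ $11.95 + 292 @ $13.55 + 91 @ $14.80 + 216 @ $17.25 = $13,667.35
Ending inventory: 45 @ $17.25 + 173 @ $14.65 + 135 @ $17.95 + 212 @ $12.75 = $8,436.95
Check: goods available $22,104.30 = COGS $13,667.35 + ending $8,436.95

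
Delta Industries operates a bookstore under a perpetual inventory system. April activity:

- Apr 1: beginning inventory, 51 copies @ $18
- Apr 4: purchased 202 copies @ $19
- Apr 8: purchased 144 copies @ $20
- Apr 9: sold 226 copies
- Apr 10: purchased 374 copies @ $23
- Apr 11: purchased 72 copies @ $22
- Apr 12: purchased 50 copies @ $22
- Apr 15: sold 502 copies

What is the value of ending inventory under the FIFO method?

Apr 9, 226 sold [FIFO — oldest first]: 51 @ $18 + 175 @ $19 = $4,243
Apr 15, 502 sold [FIFO — oldest first]: 27 @ $19 + 144 @ $20 + 331 @ $23 = $11,006
Total COGS = $4,243 + $11,006 = $15,249
Ending inventory: 43 @ $23 + 72 @ $22 + 50 @ $22 = $3,673

Ending inventory = $3,673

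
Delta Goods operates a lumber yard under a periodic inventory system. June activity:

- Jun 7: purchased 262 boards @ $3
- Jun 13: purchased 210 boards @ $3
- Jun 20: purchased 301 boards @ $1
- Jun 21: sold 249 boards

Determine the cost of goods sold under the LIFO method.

COGS = $249

Jun 21, 249 sold [LIFO — newest first]: 249 @ $1 = $249
Ending inventory: 262 @ $3 + 210 @ $3 + 52 @ $1 = $1,468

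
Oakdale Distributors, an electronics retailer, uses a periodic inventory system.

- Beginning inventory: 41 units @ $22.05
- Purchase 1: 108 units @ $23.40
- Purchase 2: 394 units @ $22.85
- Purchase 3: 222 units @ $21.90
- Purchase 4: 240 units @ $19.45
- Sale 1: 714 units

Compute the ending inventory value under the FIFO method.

Sale 1 (714) [FIFO — oldest first]: 41 @ $22.05 + 108 @ $23.40 + 394 @ $22.85 + 171 @ $21.90 = $16,179.05
Ending inventory: 51 @ $21.90 + 240 @ $19.45 = $5,784.90

Ending inventory = $5,784.90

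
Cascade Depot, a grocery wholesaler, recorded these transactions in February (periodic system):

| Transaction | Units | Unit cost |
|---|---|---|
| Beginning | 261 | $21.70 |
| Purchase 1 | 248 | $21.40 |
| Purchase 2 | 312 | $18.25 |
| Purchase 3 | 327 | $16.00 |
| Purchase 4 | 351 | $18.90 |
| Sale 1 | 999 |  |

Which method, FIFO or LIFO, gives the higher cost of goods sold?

FIFO COGS: 261 @ $21.70 + 248 @ $21.40 + 312 @ $18.25 + 178 @ $16.00 = $19,512.90
LIFO COGS: 351 @ $18.90 + 327 @ $16.00 + 312 @ $18.25 + 9 @ $21.40 = $17,752.50

FIFO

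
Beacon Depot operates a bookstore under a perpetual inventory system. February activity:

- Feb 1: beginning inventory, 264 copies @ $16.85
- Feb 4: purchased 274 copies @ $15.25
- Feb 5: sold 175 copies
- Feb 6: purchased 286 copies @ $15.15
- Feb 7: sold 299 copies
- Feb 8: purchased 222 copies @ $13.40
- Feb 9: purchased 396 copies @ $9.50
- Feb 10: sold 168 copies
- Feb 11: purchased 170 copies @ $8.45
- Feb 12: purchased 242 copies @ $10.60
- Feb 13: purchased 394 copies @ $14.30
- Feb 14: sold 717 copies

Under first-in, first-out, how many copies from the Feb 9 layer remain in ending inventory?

Feb 5, 175 sold [FIFO — oldest first]: 175 @ $16.85 = $2,948.75
Feb 7, 299 sold [FIFO — oldest first]: 89 @ $16.85 + 210 @ $15.25 = $4,702.15
Feb 10, 168 sold [FIFO — oldest first]: 64 @ $15.25 + 104 @ $15.15 = $2,551.60
Feb 14, 717 sold [FIFO — oldest first]: 182 @ $15.15 + 222 @ $13.40 + 313 @ $9.50 = $8,705.60
Total COGS = $2,948.75 + $4,702.15 + $2,551.60 + $8,705.60 = $18,908.10
Ending inventory: 83 @ $9.50 + 170 @ $8.45 + 242 @ $10.60 + 394 @ $14.30 = $10,424.40

83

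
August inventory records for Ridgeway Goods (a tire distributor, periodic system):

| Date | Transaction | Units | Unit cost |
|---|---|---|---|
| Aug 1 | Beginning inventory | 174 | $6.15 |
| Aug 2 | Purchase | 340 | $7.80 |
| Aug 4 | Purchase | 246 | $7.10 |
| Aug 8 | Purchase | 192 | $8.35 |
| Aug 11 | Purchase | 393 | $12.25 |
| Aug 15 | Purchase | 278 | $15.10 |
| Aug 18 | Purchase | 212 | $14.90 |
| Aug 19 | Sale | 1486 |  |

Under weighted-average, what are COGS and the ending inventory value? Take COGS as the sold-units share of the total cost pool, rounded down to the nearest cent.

Aug 19, sell 1486: 1486/1835 × $19,242.75 → $15,582.95
Ending inventory (cost pool remaining) = $3,659.80

COGS = $15,582.95; ending inventory = $3,659.80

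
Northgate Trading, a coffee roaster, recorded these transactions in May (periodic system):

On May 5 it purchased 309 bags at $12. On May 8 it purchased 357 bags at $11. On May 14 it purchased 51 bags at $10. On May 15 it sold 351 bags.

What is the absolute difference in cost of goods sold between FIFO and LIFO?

FIFO COGS: 309 @ $12 + 42 @ $11 = $4,170
LIFO COGS: 51 @ $10 + 300 @ $11 = $3,810
Difference = |$4,170 − $3,810| = $360

$360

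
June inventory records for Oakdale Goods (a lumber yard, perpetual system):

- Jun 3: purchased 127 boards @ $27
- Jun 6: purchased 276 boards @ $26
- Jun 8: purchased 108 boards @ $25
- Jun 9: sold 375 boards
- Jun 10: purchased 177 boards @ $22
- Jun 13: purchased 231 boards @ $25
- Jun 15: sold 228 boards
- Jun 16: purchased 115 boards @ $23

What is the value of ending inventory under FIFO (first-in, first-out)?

Ending inventory = $10,290

Jun 9, 375 sold [FIFO — oldest first]: 127 @ $27 + 248 @ $26 = $9,877
Jun 15, 228 sold [FIFO — oldest first]: 28 @ $26 + 108 @ $25 + 92 @ $22 = $5,452
Total COGS = $9,877 + $5,452 = $15,329
Ending inventory: 85 @ $22 + 231 @ $25 + 115 @ $23 = $10,290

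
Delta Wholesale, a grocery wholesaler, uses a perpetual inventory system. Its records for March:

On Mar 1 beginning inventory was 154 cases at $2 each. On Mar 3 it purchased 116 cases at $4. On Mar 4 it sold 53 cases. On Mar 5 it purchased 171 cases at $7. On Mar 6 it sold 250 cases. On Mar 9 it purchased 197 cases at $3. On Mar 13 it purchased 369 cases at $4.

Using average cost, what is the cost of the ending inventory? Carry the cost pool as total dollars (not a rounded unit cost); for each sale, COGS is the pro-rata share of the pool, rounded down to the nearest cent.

After Mar 1: 154 on hand, pool $308.00 (≈ $2.0000 each)
After Mar 3: 270 on hand, pool $772.00 (≈ $2.8593 each)
Mar 4, sell 53: 53/270 × $772.00 → $151.54
After Mar 5: 388 on hand, pool $1,817.46 (≈ $4.6842 each)
Mar 6, sell 250: 250/388 × $1,817.46 → $1,171.04
After Mar 9: 335 on hand, pool $1,237.42 (≈ $3.6938 each)
After Mar 13: 704 on hand, pool $2,713.42 (≈ $3.8543 each)
Total COGS = $151.54 + $1,171.04 = $1,322.58
Ending inventory (cost pool remaining) = $2,713.42
Check: goods available $4,036.00 = COGS $1,322.58 + ending $2,713.42

Ending inventory = $2,713.42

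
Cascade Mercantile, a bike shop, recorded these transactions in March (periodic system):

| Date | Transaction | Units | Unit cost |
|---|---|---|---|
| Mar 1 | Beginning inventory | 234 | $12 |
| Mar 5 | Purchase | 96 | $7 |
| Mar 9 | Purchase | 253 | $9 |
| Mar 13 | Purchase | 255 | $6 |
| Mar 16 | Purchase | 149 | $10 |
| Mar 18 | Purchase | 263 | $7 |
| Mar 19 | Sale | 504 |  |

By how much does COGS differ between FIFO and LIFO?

$1,163

FIFO COGS: 234 @ $12 + 96 @ $7 + 174 @ $9 = $5,046
LIFO COGS: 263 @ $7 + 149 @ $10 + 92 @ $6 = $3,883
Difference = |$5,046 − $3,883| = $1,163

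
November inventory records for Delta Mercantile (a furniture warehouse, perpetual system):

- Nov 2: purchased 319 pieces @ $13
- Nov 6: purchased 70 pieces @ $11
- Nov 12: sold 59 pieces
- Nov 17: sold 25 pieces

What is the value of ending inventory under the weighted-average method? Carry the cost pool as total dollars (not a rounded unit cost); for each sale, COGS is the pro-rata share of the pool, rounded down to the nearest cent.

Ending inventory = $3,855.24

After Nov 2: 319 on hand, pool $4,147.00 (≈ $13.0000 each)
After Nov 6: 389 on hand, pool $4,917.00 (≈ $12.6401 each)
Nov 12, sell 59: 59/389 × $4,917.00 → $745.76
Nov 17, sell 25: 25/330 × $4,171.24 → $316.00
Total COGS = $745.76 + $316.00 = $1,061.76
Ending inventory (cost pool remaining) = $3,855.24
Check: goods available $4,917.00 = COGS $1,061.76 + ending $3,855.24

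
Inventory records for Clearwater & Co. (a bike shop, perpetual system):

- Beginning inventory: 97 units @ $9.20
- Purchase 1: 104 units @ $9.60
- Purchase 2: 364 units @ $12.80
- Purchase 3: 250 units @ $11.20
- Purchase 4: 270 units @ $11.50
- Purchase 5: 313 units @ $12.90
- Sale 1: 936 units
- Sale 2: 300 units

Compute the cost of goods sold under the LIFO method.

COGS = $14,976.30

Sale 1 (936) [LIFO — newest first]: 313 @ $12.90 + 270 @ $11.50 + 250 @ $11.20 + 103 @ $12.80 = $11,261.10
Sale 2 (300) [LIFO — newest first]: 261 @ $12.80 + 39 @ $9.60 = $3,715.20
Total COGS = $11,261.10 + $3,715.20 = $14,976.30
Ending inventory: 97 @ $9.20 + 65 @ $9.60 = $1,516.40
Check: goods available $16,492.70 = COGS $14,976.30 + ending $1,516.40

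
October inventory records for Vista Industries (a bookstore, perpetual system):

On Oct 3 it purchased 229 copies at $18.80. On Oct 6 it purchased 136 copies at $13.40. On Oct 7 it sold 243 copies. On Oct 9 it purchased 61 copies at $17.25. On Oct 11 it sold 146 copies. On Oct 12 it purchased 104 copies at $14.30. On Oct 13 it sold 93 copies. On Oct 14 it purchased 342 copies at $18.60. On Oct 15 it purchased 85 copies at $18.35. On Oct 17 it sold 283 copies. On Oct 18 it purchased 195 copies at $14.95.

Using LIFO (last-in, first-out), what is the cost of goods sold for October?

Oct 7, 243 sold [LIFO — newest first]: 136 @ $13.40 + 107 @ $18.80 = $3,834.00
Oct 11, 146 sold [LIFO — newest first]: 61 @ $17.25 + 85 @ $18.80 = $2,650.25
Oct 13, 93 sold [LIFO — newest first]: 93 @ $14.30 = $1,329.90
Oct 17, 283 sold [LIFO — newest first]: 85 @ $18.35 + 198 @ $18.60 = $5,242.55
Total COGS = $3,834.00 + $2,650.25 + $1,329.90 + $5,242.55 = $13,056.70
Ending inventory: 37 @ $18.80 + 11 @ $14.30 + 144 @ $18.60 + 195 @ $14.95 = $6,446.55
Check: goods available $19,503.25 = COGS $13,056.70 + ending $6,446.55

COGS = $13,056.70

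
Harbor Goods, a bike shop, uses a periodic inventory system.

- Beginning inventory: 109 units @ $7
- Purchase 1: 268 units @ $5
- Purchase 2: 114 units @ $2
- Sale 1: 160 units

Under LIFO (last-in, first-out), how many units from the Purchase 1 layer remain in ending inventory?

222

Sale 1 (160) [LIFO — newest first]: 114 @ $2 + 46 @ $5 = $458
Ending inventory: 109 @ $7 + 222 @ $5 = $1,873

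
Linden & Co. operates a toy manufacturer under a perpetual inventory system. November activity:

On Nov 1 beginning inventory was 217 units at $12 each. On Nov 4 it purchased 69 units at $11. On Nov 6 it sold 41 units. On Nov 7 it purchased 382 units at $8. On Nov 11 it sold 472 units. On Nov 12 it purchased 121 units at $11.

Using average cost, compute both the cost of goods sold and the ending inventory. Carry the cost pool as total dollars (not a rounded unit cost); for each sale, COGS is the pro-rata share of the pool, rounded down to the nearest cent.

After Nov 1: 217 on hand, pool $2,604.00 (≈ $12.0000 each)
After Nov 4: 286 on hand, pool $3,363.00 (≈ $11.7587 each)
Nov 6, sell 41: 41/286 × $3,363.00 → $482.10
After Nov 7: 627 on hand, pool $5,936.90 (≈ $9.4687 each)
Nov 11, sell 472: 472/627 × $5,936.90 → $4,469.24
After Nov 12: 276 on hand, pool $2,798.66 (≈ $10.1401 each)
Total COGS = $482.10 + $4,469.24 = $4,951.34
Ending inventory (cost pool remaining) = $2,798.66

COGS = $4,951.34; ending inventory = $2,798.66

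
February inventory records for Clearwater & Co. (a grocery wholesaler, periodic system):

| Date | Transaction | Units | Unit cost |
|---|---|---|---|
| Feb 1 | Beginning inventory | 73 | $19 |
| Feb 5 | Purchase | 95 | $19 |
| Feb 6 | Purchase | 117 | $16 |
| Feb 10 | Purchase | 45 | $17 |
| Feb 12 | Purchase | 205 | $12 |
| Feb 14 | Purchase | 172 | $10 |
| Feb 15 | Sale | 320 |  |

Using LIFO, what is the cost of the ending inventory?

Ending inventory = $6,513

Feb 15, 320 sold [LIFO — newest first]: 172 @ $10 + 148 @ $12 = $3,496
Ending inventory: 73 @ $19 + 95 @ $19 + 117 @ $16 + 45 @ $17 + 57 @ $12 = $6,513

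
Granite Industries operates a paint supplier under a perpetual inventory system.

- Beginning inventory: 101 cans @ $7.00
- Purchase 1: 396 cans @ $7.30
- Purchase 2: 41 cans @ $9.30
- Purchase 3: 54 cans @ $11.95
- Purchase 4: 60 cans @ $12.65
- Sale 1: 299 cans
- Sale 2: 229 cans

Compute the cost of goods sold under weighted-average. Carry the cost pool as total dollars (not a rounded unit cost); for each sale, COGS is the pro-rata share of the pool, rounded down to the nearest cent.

COGS = $4,359.56

After Beginning: 101 on hand, pool $707.00 (≈ $7.0000 each)
After Purchase 1: 497 on hand, pool $3,597.80 (≈ $7.2390 each)
After Purchase 2: 538 on hand, pool $3,979.10 (≈ $7.3961 each)
After Purchase 3: 592 on hand, pool $4,624.40 (≈ $7.8115 each)
After Purchase 4: 652 on hand, pool $5,383.40 (≈ $8.2567 each)
Sale 1, sell 299: 299/652 × $5,383.40 → $2,468.76
Sale 2, sell 229: 229/353 × $2,914.64 → $1,890.80
Total COGS = $2,468.76 + $1,890.80 = $4,359.56
Ending inventory (cost pool remaining) = $1,023.84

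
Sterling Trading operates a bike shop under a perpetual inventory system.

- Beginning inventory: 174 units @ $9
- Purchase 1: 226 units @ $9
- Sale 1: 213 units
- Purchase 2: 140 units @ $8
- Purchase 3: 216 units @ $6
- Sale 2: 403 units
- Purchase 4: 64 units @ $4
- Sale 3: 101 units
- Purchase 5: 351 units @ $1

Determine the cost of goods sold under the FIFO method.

COGS = $5,782

Sale 1 (213) [FIFO — oldest first]: 174 @ $9 + 39 @ $9 = $1,917
Sale 2 (403) [FIFO — oldest first]: 187 @ $9 + 140 @ $8 + 76 @ $6 = $3,259
Sale 3 (101) [FIFO — oldest first]: 101 @ $6 = $606
Total COGS = $1,917 + $3,259 + $606 = $5,782
Ending inventory: 39 @ $6 + 64 @ $4 + 351 @ $1 = $841
Check: goods available $6,623 = COGS $5,782 + ending $841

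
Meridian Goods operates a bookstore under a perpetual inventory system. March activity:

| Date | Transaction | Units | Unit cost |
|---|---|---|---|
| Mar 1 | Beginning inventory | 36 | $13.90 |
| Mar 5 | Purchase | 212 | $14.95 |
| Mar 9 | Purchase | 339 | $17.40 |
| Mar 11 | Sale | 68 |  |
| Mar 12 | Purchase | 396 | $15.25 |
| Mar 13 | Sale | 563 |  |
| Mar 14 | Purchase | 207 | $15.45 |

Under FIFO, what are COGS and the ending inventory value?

COGS = $10,239.40; ending inventory = $8,566.15

Mar 11, 68 sold [FIFO — oldest first]: 36 @ $13.90 + 32 @ $14.95 = $978.80
Mar 13, 563 sold [FIFO — oldest first]: 180 @ $14.95 + 339 @ $17.40 + 44 @ $15.25 = $9,260.60
Total COGS = $978.80 + $9,260.60 = $10,239.40
Ending inventory: 352 @ $15.25 + 207 @ $15.45 = $8,566.15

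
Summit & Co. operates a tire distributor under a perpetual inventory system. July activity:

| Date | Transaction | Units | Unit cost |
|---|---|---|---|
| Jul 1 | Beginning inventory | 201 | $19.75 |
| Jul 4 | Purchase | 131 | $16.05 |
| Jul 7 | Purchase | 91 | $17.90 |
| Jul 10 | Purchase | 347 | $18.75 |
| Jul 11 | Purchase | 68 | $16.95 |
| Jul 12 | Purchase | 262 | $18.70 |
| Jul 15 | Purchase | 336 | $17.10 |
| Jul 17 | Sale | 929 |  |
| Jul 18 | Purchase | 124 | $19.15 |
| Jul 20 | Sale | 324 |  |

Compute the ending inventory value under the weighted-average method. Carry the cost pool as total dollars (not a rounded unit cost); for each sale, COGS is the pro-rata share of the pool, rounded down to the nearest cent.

After Jul 1: 201 on hand, pool $3,969.75 (≈ $19.7500 each)
After Jul 4: 332 on hand, pool $6,072.30 (≈ $18.2901 each)
After Jul 7: 423 on hand, pool $7,701.20 (≈ $18.2061 each)
After Jul 10: 770 on hand, pool $14,207.45 (≈ $18.4512 each)
After Jul 11: 838 on hand, pool $15,360.05 (≈ $18.3294 each)
After Jul 12: 1100 on hand, pool $20,259.45 (≈ $18.4177 each)
After Jul 15: 1436 on hand, pool $26,005.05 (≈ $18.1094 each)
Jul 17, sell 929: 929/1436 × $26,005.05 → $16,823.60
After Jul 18: 631 on hand, pool $11,556.05 (≈ $18.3139 each)
Jul 20, sell 324: 324/631 × $11,556.05 → $5,933.69
Total COGS = $16,823.60 + $5,933.69 = $22,757.29
Ending inventory (cost pool remaining) = $5,622.36

Ending inventory = $5,622.36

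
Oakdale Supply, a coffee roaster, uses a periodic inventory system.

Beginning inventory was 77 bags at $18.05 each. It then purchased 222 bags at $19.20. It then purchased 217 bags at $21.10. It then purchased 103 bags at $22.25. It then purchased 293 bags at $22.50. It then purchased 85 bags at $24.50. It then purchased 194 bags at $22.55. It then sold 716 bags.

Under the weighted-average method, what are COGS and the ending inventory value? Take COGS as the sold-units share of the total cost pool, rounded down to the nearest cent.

COGS = $15,373.49; ending inventory = $10,198.91

Sale 1, sell 716: 716/1191 × $25,572.40 → $15,373.49
Ending inventory (cost pool remaining) = $10,198.91
Check: goods available $25,572.40 = COGS $15,373.49 + ending $10,198.91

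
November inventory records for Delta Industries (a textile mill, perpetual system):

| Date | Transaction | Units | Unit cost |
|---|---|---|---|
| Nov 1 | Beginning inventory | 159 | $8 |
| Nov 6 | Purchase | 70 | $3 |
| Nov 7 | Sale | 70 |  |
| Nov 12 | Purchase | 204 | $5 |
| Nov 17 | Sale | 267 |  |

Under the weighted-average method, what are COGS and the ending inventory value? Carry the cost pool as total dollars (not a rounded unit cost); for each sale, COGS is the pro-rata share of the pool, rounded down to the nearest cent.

After Nov 1: 159 on hand, pool $1,272.00 (≈ $8.0000 each)
After Nov 6: 229 on hand, pool $1,482.00 (≈ $6.4716 each)
Nov 7, sell 70: 70/229 × $1,482.00 → $453.01
After Nov 12: 363 on hand, pool $2,048.99 (≈ $5.6446 each)
Nov 17, sell 267: 267/363 × $2,048.99 → $1,507.10
Total COGS = $453.01 + $1,507.10 = $1,960.11
Ending inventory (cost pool remaining) = $541.89

COGS = $1,960.11; ending inventory = $541.89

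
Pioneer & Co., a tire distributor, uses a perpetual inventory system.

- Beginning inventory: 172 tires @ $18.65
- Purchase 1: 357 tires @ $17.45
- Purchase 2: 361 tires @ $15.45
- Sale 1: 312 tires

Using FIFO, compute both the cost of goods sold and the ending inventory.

Sale 1 (312) [FIFO — oldest first]: 172 @ $18.65 + 140 @ $17.45 = $5,650.80
Ending inventory: 217 @ $17.45 + 361 @ $15.45 = $9,364.10
Check: goods available $15,014.90 = COGS $5,650.80 + ending $9,364.10

COGS = $5,650.80; ending inventory = $9,364.10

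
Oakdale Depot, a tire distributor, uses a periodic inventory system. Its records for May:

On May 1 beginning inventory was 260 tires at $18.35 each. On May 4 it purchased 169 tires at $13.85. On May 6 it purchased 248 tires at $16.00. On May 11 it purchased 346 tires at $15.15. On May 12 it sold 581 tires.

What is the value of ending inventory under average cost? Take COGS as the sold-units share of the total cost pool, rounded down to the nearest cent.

May 12, sell 581: 581/1023 × $16,321.55 → $9,269.61
Ending inventory (cost pool remaining) = $7,051.94

Ending inventory = $7,051.94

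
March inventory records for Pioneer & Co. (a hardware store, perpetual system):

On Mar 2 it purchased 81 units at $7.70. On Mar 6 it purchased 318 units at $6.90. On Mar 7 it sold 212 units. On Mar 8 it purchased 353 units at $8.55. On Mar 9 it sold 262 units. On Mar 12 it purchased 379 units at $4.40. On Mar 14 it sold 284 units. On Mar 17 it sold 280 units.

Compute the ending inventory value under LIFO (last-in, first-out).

Mar 7, 212 sold [LIFO — newest first]: 212 @ $6.90 = $1,462.80
Mar 9, 262 sold [LIFO — newest first]: 262 @ $8.55 = $2,240.10
Mar 14, 284 sold [LIFO — newest first]: 284 @ $4.40 = $1,249.60
Mar 17, 280 sold [LIFO — newest first]: 95 @ $4.40 + 91 @ $8.55 + 94 @ $6.90 = $1,844.65
Total COGS = $1,462.80 + $2,240.10 + $1,249.60 + $1,844.65 = $6,797.15
Ending inventory: 81 @ $7.70 + 12 @ $6.90 = $706.50

Ending inventory = $706.50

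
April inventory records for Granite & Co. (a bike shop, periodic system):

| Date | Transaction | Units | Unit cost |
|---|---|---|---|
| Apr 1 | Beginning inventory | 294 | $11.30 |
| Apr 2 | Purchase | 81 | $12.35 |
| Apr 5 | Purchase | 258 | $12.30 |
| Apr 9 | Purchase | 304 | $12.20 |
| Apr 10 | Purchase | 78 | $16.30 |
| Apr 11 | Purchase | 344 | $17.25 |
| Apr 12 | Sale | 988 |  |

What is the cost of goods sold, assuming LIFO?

COGS = $14,137.00

Apr 12, 988 sold [LIFO — newest first]: 344 @ $17.25 + 78 @ $16.30 + 304 @ $12.20 + 258 @ $12.30 + 4 @ $12.35 = $14,137.00
Ending inventory: 294 @ $11.30 + 77 @ $12.35 = $4,273.15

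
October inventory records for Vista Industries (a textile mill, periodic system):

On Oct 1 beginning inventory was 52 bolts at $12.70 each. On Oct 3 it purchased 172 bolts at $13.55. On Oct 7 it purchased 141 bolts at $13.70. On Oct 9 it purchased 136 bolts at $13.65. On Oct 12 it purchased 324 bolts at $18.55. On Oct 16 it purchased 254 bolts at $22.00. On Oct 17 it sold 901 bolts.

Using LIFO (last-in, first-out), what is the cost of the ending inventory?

Oct 17, 901 sold [LIFO — newest first]: 254 @ $22.00 + 324 @ $18.55 + 136 @ $13.65 + 141 @ $13.70 + 46 @ $13.55 = $16,009.60
Ending inventory: 52 @ $12.70 + 126 @ $13.55 = $2,367.70
Check: goods available $18,377.30 = COGS $16,009.60 + ending $2,367.70

Ending inventory = $2,367.70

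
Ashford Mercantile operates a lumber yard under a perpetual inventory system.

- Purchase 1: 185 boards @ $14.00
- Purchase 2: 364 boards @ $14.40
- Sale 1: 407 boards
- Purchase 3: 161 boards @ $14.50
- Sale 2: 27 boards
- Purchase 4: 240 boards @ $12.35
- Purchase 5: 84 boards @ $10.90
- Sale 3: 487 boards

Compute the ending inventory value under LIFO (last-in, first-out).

Sale 1 (407) [LIFO — newest first]: 364 @ $14.40 + 43 @ $14.00 = $5,843.60
Sale 2 (27) [LIFO — newest first]: 27 @ $14.50 = $391.50
Sale 3 (487) [LIFO — newest first]: 84 @ $10.90 + 240 @ $12.35 + 134 @ $14.50 + 29 @ $14.00 = $6,228.60
Total COGS = $5,843.60 + $391.50 + $6,228.60 = $12,463.70
Ending inventory: 113 @ $14.00 = $1,582.00
Check: goods available $14,045.70 = COGS $12,463.70 + ending $1,582.00

Ending inventory = $1,582.00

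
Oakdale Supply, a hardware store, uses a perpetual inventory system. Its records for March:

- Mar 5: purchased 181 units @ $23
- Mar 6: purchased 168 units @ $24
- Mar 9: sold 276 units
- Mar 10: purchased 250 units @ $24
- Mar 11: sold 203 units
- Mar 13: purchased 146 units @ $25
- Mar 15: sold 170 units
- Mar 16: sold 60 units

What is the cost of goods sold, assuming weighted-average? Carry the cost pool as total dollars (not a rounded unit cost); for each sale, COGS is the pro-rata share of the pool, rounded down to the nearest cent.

After Mar 5: 181 on hand, pool $4,163.00 (≈ $23.0000 each)
After Mar 6: 349 on hand, pool $8,195.00 (≈ $23.4814 each)
Mar 9, sell 276: 276/349 × $8,195.00 → $6,480.85
After Mar 10: 323 on hand, pool $7,714.15 (≈ $23.8828 each)
Mar 11, sell 203: 203/323 × $7,714.15 → $4,848.21
After Mar 13: 266 on hand, pool $6,515.94 (≈ $24.4960 each)
Mar 15, sell 170: 170/266 × $6,515.94 → $4,164.32
Mar 16, sell 60: 60/96 × $2,351.62 → $1,469.76
Total COGS = $6,480.85 + $4,848.21 + $4,164.32 + $1,469.76 = $16,963.14
Ending inventory (cost pool remaining) = $881.86
Check: goods available $17,845.00 = COGS $16,963.14 + ending $881.86

COGS = $16,963.14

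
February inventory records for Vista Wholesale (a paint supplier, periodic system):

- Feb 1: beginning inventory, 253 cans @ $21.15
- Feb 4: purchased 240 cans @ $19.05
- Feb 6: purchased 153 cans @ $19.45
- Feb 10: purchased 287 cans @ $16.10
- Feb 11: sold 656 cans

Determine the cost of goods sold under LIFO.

Feb 11, 656 sold [LIFO — newest first]: 287 @ $16.10 + 153 @ $19.45 + 216 @ $19.05 = $11,711.35
Ending inventory: 253 @ $21.15 + 24 @ $19.05 = $5,808.15

COGS = $11,711.35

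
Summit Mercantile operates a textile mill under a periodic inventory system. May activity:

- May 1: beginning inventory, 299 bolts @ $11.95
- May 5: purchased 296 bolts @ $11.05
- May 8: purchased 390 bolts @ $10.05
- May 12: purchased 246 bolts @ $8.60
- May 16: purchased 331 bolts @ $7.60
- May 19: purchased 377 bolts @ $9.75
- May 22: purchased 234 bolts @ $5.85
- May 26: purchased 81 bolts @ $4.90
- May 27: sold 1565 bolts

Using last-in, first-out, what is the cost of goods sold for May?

May 27, 1565 sold [LIFO — newest first]: 81 @ $4.90 + 234 @ $5.85 + 377 @ $9.75 + 331 @ $7.60 + 246 @ $8.60 + 296 @ $10.05 = $13,047.55
Ending inventory: 299 @ $11.95 + 296 @ $11.05 + 94 @ $10.05 = $7,788.55
Check: goods available $20,836.10 = COGS $13,047.55 + ending $7,788.55

COGS = $13,047.55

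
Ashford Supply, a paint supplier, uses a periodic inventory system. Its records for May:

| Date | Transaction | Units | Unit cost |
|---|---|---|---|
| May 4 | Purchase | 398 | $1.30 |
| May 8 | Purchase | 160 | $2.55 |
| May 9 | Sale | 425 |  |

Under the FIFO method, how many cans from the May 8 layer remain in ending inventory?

May 9, 425 sold [FIFO — oldest first]: 398 @ $1.30 + 27 @ $2.55 = $586.25
Ending inventory: 133 @ $2.55 = $339.15

133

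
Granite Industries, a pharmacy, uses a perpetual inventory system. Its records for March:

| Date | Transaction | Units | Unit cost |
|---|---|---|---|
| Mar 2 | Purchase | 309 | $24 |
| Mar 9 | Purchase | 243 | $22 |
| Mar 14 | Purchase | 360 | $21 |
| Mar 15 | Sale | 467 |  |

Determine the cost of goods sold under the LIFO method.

Mar 15, 467 sold [LIFO — newest first]: 360 @ $21 + 107 @ $22 = $9,914
Ending inventory: 309 @ $24 + 136 @ $22 = $10,408
Check: goods available $20,322 = COGS $9,914 + ending $10,408

COGS = $9,914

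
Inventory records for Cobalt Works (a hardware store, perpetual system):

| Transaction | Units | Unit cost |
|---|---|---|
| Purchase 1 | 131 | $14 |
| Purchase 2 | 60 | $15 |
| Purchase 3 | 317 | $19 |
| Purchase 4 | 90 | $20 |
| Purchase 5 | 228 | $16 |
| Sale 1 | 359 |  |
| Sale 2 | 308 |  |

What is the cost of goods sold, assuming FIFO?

Sale 1 (359) [FIFO — oldest first]: 131 @ $14 + 60 @ $15 + 168 @ $19 = $5,926
Sale 2 (308) [FIFO — oldest first]: 149 @ $19 + 90 @ $20 + 69 @ $16 = $5,735
Total COGS = $5,926 + $5,735 = $11,661
Ending inventory: 159 @ $16 = $2,544

COGS = $11,661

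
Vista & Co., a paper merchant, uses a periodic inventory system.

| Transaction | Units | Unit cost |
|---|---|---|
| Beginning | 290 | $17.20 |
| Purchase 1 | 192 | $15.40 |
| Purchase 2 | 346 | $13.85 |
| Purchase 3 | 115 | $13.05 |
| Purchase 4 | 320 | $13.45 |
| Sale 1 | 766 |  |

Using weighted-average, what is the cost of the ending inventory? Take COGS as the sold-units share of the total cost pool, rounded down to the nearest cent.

Sale 1, sell 766: 766/1263 × $18,541.65 → $11,245.37
Ending inventory (cost pool remaining) = $7,296.28

Ending inventory = $7,296.28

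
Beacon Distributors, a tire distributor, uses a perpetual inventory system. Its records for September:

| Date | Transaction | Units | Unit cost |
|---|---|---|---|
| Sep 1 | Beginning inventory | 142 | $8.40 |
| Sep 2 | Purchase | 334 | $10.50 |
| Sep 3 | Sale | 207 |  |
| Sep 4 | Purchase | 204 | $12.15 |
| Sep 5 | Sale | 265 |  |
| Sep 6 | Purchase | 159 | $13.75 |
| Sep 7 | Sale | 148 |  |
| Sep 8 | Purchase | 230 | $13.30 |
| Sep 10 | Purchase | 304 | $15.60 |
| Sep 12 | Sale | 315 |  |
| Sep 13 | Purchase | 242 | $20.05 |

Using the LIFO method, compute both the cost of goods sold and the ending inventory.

COGS = $12,216.30; ending inventory = $9,801.85

Sep 3, 207 sold [LIFO — newest first]: 207 @ $10.50 = $2,173.50
Sep 5, 265 sold [LIFO — newest first]: 204 @ $12.15 + 61 @ $10.50 = $3,119.10
Sep 7, 148 sold [LIFO — newest first]: 148 @ $13.75 = $2,035.00
Sep 12, 315 sold [LIFO — newest first]: 304 @ $15.60 + 11 @ $13.30 = $4,888.70
Total COGS = $2,173.50 + $3,119.10 + $2,035.00 + $4,888.70 = $12,216.30
Ending inventory: 142 @ $8.40 + 66 @ $10.50 + 11 @ $13.75 + 219 @ $13.30 + 242 @ $20.05 = $9,801.85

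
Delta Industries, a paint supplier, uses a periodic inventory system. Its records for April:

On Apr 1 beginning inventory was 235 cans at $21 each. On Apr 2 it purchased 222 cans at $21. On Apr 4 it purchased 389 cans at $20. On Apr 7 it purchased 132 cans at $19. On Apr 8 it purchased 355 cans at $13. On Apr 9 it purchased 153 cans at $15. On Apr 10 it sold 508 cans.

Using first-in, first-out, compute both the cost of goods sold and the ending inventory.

Apr 10, 508 sold [FIFO — oldest first]: 235 @ $21 + 222 @ $21 + 51 @ $20 = $10,617
Ending inventory: 338 @ $20 + 132 @ $19 + 355 @ $13 + 153 @ $15 = $16,178

COGS = $10,617; ending inventory = $16,178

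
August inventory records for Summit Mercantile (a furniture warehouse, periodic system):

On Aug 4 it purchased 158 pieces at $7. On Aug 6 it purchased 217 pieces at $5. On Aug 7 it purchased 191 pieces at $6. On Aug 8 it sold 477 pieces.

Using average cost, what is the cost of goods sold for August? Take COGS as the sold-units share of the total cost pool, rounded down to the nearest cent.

COGS = $2,812.27

Aug 8, sell 477: 477/566 × $3,337.00 → $2,812.27
Ending inventory (cost pool remaining) = $524.73
Check: goods available $3,337.00 = COGS $2,812.27 + ending $524.73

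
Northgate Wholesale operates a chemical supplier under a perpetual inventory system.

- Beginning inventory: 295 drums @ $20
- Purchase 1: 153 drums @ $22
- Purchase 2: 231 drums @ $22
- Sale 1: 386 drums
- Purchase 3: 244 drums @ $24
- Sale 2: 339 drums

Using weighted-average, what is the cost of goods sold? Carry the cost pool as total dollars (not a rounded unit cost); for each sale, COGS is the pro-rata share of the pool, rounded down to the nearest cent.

After Beginning: 295 on hand, pool $5,900.00 (≈ $20.0000 each)
After Purchase 1: 448 on hand, pool $9,266.00 (≈ $20.6830 each)
After Purchase 2: 679 on hand, pool $14,348.00 (≈ $21.1311 each)
Sale 1, sell 386: 386/679 × $14,348.00 → $8,156.59
After Purchase 3: 537 on hand, pool $12,047.41 (≈ $22.4347 each)
Sale 2, sell 339: 339/537 × $12,047.41 → $7,605.34
Total COGS = $8,156.59 + $7,605.34 = $15,761.93
Ending inventory (cost pool remaining) = $4,442.07

COGS = $15,761.93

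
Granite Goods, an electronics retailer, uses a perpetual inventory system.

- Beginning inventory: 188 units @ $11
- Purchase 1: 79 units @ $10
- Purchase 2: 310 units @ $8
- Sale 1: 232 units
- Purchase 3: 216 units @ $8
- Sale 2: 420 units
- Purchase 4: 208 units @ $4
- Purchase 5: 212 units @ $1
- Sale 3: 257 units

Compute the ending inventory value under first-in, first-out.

Sale 1 (232) [FIFO — oldest first]: 188 @ $11 + 44 @ $10 = $2,508
Sale 2 (420) [FIFO — oldest first]: 35 @ $10 + 310 @ $8 + 75 @ $8 = $3,430
Sale 3 (257) [FIFO — oldest first]: 141 @ $8 + 116 @ $4 = $1,592
Total COGS = $2,508 + $3,430 + $1,592 = $7,530
Ending inventory: 92 @ $4 + 212 @ $1 = $580

Ending inventory = $580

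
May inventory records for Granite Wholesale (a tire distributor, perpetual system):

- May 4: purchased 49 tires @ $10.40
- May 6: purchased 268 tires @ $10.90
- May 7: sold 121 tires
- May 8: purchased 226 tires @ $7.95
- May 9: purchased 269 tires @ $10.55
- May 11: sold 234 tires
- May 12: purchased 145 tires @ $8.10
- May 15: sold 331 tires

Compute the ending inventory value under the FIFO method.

Ending inventory = $2,503.80

May 7, 121 sold [FIFO — oldest first]: 49 @ $10.40 + 72 @ $10.90 = $1,294.40
May 11, 234 sold [FIFO — oldest first]: 196 @ $10.90 + 38 @ $7.95 = $2,438.50
May 15, 331 sold [FIFO — oldest first]: 188 @ $7.95 + 143 @ $10.55 = $3,003.25
Total COGS = $1,294.40 + $2,438.50 + $3,003.25 = $6,736.15
Ending inventory: 126 @ $10.55 + 145 @ $8.10 = $2,503.80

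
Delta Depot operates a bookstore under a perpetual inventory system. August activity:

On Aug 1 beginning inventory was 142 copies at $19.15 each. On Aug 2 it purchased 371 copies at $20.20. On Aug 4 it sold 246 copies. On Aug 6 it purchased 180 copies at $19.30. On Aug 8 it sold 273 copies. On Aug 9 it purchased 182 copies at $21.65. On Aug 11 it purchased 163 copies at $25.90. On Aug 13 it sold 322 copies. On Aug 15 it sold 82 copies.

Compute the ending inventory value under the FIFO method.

Aug 4, 246 sold [FIFO — oldest first]: 142 @ $19.15 + 104 @ $20.20 = $4,820.10
Aug 8, 273 sold [FIFO — oldest first]: 267 @ $20.20 + 6 @ $19.30 = $5,509.20
Aug 13, 322 sold [FIFO — oldest first]: 174 @ $19.30 + 148 @ $21.65 = $6,562.40
Aug 15, 82 sold [FIFO — oldest first]: 34 @ $21.65 + 48 @ $25.90 = $1,979.30
Total COGS = $4,820.10 + $5,509.20 + $6,562.40 + $1,979.30 = $18,871.00
Ending inventory: 115 @ $25.90 = $2,978.50

Ending inventory = $2,978.50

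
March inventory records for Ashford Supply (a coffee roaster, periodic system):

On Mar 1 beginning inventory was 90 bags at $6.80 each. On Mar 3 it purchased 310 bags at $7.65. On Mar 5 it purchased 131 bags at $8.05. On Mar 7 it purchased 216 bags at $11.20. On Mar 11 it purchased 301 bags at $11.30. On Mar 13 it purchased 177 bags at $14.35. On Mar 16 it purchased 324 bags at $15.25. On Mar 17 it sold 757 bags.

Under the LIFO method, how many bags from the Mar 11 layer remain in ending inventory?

45

Mar 17, 757 sold [LIFO — newest first]: 324 @ $15.25 + 177 @ $14.35 + 256 @ $11.30 = $10,373.75
Ending inventory: 90 @ $6.80 + 310 @ $7.65 + 131 @ $8.05 + 216 @ $11.20 + 45 @ $11.30 = $6,965.75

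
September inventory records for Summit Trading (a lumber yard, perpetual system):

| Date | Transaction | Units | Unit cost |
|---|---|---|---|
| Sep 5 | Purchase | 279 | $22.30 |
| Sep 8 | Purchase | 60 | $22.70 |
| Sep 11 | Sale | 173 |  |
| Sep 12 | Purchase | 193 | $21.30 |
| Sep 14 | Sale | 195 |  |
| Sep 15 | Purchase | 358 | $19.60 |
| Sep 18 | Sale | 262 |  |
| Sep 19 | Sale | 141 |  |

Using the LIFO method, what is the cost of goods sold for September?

COGS = $16,057.70

Sep 11, 173 sold [LIFO — newest first]: 60 @ $22.70 + 113 @ $22.30 = $3,881.90
Sep 14, 195 sold [LIFO — newest first]: 193 @ $21.30 + 2 @ $22.30 = $4,155.50
Sep 18, 262 sold [LIFO — newest first]: 262 @ $19.60 = $5,135.20
Sep 19, 141 sold [LIFO — newest first]: 96 @ $19.60 + 45 @ $22.30 = $2,885.10
Total COGS = $3,881.90 + $4,155.50 + $5,135.20 + $2,885.10 = $16,057.70
Ending inventory: 119 @ $22.30 = $2,653.70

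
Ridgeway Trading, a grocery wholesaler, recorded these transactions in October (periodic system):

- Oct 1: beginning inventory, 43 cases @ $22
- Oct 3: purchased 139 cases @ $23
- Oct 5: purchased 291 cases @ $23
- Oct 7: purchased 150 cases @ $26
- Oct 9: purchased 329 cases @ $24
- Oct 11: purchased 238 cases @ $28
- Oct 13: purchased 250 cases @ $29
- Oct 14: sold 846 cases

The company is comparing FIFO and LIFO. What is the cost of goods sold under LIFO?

COGS = $22,564

FIFO COGS: 43 @ $22 + 139 @ $23 + 291 @ $23 + 150 @ $26 + 223 @ $24 = $20,088
LIFO COGS: 250 @ $29 + 238 @ $28 + 329 @ $24 + 29 @ $26 = $22,564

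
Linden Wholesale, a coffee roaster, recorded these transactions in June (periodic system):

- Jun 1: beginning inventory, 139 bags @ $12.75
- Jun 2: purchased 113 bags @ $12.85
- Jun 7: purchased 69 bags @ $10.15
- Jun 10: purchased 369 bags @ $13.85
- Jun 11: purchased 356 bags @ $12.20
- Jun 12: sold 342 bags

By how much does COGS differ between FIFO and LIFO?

$43.10

FIFO COGS: 139 @ $12.75 + 113 @ $12.85 + 69 @ $10.15 + 21 @ $13.85 = $4,215.50
LIFO COGS: 342 @ $12.20 = $4,172.40
Difference = |$4,215.50 − $4,172.40| = $43.10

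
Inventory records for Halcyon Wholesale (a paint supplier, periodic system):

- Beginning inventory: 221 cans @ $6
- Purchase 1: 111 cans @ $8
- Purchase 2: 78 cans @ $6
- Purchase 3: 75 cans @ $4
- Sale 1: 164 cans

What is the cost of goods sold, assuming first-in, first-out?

Sale 1 (164) [FIFO — oldest first]: 164 @ $6 = $984
Ending inventory: 57 @ $6 + 111 @ $8 + 78 @ $6 + 75 @ $4 = $1,998
Check: goods available $2,982 = COGS $984 + ending $1,998

COGS = $984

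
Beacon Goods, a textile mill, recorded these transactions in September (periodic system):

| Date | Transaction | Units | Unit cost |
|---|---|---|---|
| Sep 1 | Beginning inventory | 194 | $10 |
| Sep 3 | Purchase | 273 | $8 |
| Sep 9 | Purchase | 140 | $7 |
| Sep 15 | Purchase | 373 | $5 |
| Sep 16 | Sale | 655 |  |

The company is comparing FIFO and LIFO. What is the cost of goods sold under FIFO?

COGS = $5,344

FIFO COGS: 194 @ $10 + 273 @ $8 + 140 @ $7 + 48 @ $5 = $5,344
LIFO COGS: 373 @ $5 + 140 @ $7 + 142 @ $8 = $3,981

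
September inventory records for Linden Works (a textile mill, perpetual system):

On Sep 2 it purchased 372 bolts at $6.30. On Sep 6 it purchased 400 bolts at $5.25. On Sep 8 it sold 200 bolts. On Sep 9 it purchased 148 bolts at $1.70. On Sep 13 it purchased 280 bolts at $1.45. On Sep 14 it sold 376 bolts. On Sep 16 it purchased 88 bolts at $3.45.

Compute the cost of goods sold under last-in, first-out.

COGS = $1,619.20

Sep 8, 200 sold [LIFO — newest first]: 200 @ $5.25 = $1,050.00
Sep 14, 376 sold [LIFO — newest first]: 280 @ $1.45 + 96 @ $1.70 = $569.20
Total COGS = $1,050.00 + $569.20 = $1,619.20
Ending inventory: 372 @ $6.30 + 200 @ $5.25 + 52 @ $1.70 + 88 @ $3.45 = $3,785.60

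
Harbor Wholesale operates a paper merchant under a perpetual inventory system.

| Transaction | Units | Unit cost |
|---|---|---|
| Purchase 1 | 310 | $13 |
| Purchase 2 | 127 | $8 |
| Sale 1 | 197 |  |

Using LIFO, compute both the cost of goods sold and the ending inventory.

COGS = $1,926; ending inventory = $3,120

Sale 1 (197) [LIFO — newest first]: 127 @ $8 + 70 @ $13 = $1,926
Ending inventory: 240 @ $13 = $3,120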